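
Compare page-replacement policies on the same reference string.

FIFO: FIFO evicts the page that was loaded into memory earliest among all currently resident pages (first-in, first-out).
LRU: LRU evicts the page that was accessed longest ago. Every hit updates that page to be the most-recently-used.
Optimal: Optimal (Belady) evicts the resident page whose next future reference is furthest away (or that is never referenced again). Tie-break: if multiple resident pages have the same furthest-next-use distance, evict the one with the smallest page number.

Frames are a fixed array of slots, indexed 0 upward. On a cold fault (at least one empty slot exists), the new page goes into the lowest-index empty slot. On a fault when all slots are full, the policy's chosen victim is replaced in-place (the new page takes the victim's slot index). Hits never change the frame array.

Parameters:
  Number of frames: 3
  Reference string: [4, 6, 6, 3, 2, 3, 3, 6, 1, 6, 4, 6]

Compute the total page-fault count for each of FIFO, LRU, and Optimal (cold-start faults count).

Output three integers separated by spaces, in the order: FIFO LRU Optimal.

--- FIFO ---
  step 0: ref 4 -> FAULT, frames=[4,-,-] (faults so far: 1)
  step 1: ref 6 -> FAULT, frames=[4,6,-] (faults so far: 2)
  step 2: ref 6 -> HIT, frames=[4,6,-] (faults so far: 2)
  step 3: ref 3 -> FAULT, frames=[4,6,3] (faults so far: 3)
  step 4: ref 2 -> FAULT, evict 4, frames=[2,6,3] (faults so far: 4)
  step 5: ref 3 -> HIT, frames=[2,6,3] (faults so far: 4)
  step 6: ref 3 -> HIT, frames=[2,6,3] (faults so far: 4)
  step 7: ref 6 -> HIT, frames=[2,6,3] (faults so far: 4)
  step 8: ref 1 -> FAULT, evict 6, frames=[2,1,3] (faults so far: 5)
  step 9: ref 6 -> FAULT, evict 3, frames=[2,1,6] (faults so far: 6)
  step 10: ref 4 -> FAULT, evict 2, frames=[4,1,6] (faults so far: 7)
  step 11: ref 6 -> HIT, frames=[4,1,6] (faults so far: 7)
  FIFO total faults: 7
--- LRU ---
  step 0: ref 4 -> FAULT, frames=[4,-,-] (faults so far: 1)
  step 1: ref 6 -> FAULT, frames=[4,6,-] (faults so far: 2)
  step 2: ref 6 -> HIT, frames=[4,6,-] (faults so far: 2)
  step 3: ref 3 -> FAULT, frames=[4,6,3] (faults so far: 3)
  step 4: ref 2 -> FAULT, evict 4, frames=[2,6,3] (faults so far: 4)
  step 5: ref 3 -> HIT, frames=[2,6,3] (faults so far: 4)
  step 6: ref 3 -> HIT, frames=[2,6,3] (faults so far: 4)
  step 7: ref 6 -> HIT, frames=[2,6,3] (faults so far: 4)
  step 8: ref 1 -> FAULT, evict 2, frames=[1,6,3] (faults so far: 5)
  step 9: ref 6 -> HIT, frames=[1,6,3] (faults so far: 5)
  step 10: ref 4 -> FAULT, evict 3, frames=[1,6,4] (faults so far: 6)
  step 11: ref 6 -> HIT, frames=[1,6,4] (faults so far: 6)
  LRU total faults: 6
--- Optimal ---
  step 0: ref 4 -> FAULT, frames=[4,-,-] (faults so far: 1)
  step 1: ref 6 -> FAULT, frames=[4,6,-] (faults so far: 2)
  step 2: ref 6 -> HIT, frames=[4,6,-] (faults so far: 2)
  step 3: ref 3 -> FAULT, frames=[4,6,3] (faults so far: 3)
  step 4: ref 2 -> FAULT, evict 4, frames=[2,6,3] (faults so far: 4)
  step 5: ref 3 -> HIT, frames=[2,6,3] (faults so far: 4)
  step 6: ref 3 -> HIT, frames=[2,6,3] (faults so far: 4)
  step 7: ref 6 -> HIT, frames=[2,6,3] (faults so far: 4)
  step 8: ref 1 -> FAULT, evict 2, frames=[1,6,3] (faults so far: 5)
  step 9: ref 6 -> HIT, frames=[1,6,3] (faults so far: 5)
  step 10: ref 4 -> FAULT, evict 1, frames=[4,6,3] (faults so far: 6)
  step 11: ref 6 -> HIT, frames=[4,6,3] (faults so far: 6)
  Optimal total faults: 6

Answer: 7 6 6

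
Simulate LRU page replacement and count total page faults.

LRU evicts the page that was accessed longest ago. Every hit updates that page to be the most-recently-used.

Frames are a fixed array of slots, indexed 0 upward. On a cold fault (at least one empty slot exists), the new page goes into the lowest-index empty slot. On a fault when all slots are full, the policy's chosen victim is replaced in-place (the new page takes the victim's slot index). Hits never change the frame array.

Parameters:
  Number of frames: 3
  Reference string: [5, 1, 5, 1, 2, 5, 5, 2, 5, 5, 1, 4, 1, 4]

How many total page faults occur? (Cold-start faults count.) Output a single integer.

Step 0: ref 5 → FAULT, frames=[5,-,-]
Step 1: ref 1 → FAULT, frames=[5,1,-]
Step 2: ref 5 → HIT, frames=[5,1,-]
Step 3: ref 1 → HIT, frames=[5,1,-]
Step 4: ref 2 → FAULT, frames=[5,1,2]
Step 5: ref 5 → HIT, frames=[5,1,2]
Step 6: ref 5 → HIT, frames=[5,1,2]
Step 7: ref 2 → HIT, frames=[5,1,2]
Step 8: ref 5 → HIT, frames=[5,1,2]
Step 9: ref 5 → HIT, frames=[5,1,2]
Step 10: ref 1 → HIT, frames=[5,1,2]
Step 11: ref 4 → FAULT (evict 2), frames=[5,1,4]
Step 12: ref 1 → HIT, frames=[5,1,4]
Step 13: ref 4 → HIT, frames=[5,1,4]
Total faults: 4

Answer: 4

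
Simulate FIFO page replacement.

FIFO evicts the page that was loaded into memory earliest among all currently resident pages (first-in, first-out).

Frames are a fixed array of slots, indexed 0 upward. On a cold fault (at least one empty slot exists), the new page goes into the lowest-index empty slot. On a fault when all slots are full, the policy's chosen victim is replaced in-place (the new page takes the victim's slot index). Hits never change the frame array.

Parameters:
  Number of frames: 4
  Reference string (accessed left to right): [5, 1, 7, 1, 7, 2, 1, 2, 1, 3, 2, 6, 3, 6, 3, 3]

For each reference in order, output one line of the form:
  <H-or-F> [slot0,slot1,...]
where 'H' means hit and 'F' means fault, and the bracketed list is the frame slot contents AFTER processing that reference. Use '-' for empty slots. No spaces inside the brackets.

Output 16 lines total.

F [5,-,-,-]
F [5,1,-,-]
F [5,1,7,-]
H [5,1,7,-]
H [5,1,7,-]
F [5,1,7,2]
H [5,1,7,2]
H [5,1,7,2]
H [5,1,7,2]
F [3,1,7,2]
H [3,1,7,2]
F [3,6,7,2]
H [3,6,7,2]
H [3,6,7,2]
H [3,6,7,2]
H [3,6,7,2]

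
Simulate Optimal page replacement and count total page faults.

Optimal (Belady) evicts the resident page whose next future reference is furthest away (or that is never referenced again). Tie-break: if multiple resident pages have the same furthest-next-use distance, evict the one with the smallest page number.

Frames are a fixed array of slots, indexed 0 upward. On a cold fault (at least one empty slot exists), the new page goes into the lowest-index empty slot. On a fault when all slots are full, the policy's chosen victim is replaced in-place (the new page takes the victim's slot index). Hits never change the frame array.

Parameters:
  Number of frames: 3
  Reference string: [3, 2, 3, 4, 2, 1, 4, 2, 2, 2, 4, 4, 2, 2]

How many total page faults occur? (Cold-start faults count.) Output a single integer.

Answer: 4

Derivation:
Step 0: ref 3 → FAULT, frames=[3,-,-]
Step 1: ref 2 → FAULT, frames=[3,2,-]
Step 2: ref 3 → HIT, frames=[3,2,-]
Step 3: ref 4 → FAULT, frames=[3,2,4]
Step 4: ref 2 → HIT, frames=[3,2,4]
Step 5: ref 1 → FAULT (evict 3), frames=[1,2,4]
Step 6: ref 4 → HIT, frames=[1,2,4]
Step 7: ref 2 → HIT, frames=[1,2,4]
Step 8: ref 2 → HIT, frames=[1,2,4]
Step 9: ref 2 → HIT, frames=[1,2,4]
Step 10: ref 4 → HIT, frames=[1,2,4]
Step 11: ref 4 → HIT, frames=[1,2,4]
Step 12: ref 2 → HIT, frames=[1,2,4]
Step 13: ref 2 → HIT, frames=[1,2,4]
Total faults: 4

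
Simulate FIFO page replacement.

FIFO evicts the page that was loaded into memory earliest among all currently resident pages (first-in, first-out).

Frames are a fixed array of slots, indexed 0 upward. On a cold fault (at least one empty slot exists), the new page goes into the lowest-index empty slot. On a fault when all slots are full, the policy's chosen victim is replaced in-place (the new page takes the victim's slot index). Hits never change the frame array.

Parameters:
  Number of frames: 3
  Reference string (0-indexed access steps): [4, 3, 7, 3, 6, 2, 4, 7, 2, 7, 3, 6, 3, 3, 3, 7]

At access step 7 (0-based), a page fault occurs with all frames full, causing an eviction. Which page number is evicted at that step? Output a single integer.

Answer: 6

Derivation:
Step 0: ref 4 -> FAULT, frames=[4,-,-]
Step 1: ref 3 -> FAULT, frames=[4,3,-]
Step 2: ref 7 -> FAULT, frames=[4,3,7]
Step 3: ref 3 -> HIT, frames=[4,3,7]
Step 4: ref 6 -> FAULT, evict 4, frames=[6,3,7]
Step 5: ref 2 -> FAULT, evict 3, frames=[6,2,7]
Step 6: ref 4 -> FAULT, evict 7, frames=[6,2,4]
Step 7: ref 7 -> FAULT, evict 6, frames=[7,2,4]
At step 7: evicted page 6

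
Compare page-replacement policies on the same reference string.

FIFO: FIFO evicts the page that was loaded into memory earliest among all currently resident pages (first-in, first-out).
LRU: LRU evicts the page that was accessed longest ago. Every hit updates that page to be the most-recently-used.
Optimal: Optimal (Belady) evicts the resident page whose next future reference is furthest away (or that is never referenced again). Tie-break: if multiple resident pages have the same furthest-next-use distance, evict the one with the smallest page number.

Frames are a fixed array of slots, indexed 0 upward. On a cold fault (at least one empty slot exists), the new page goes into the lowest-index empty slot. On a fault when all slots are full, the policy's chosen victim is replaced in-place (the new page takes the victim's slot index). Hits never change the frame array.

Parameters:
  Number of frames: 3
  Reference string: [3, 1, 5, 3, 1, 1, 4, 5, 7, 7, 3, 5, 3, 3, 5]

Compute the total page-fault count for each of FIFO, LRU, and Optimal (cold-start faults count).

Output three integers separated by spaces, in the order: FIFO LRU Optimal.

--- FIFO ---
  step 0: ref 3 -> FAULT, frames=[3,-,-] (faults so far: 1)
  step 1: ref 1 -> FAULT, frames=[3,1,-] (faults so far: 2)
  step 2: ref 5 -> FAULT, frames=[3,1,5] (faults so far: 3)
  step 3: ref 3 -> HIT, frames=[3,1,5] (faults so far: 3)
  step 4: ref 1 -> HIT, frames=[3,1,5] (faults so far: 3)
  step 5: ref 1 -> HIT, frames=[3,1,5] (faults so far: 3)
  step 6: ref 4 -> FAULT, evict 3, frames=[4,1,5] (faults so far: 4)
  step 7: ref 5 -> HIT, frames=[4,1,5] (faults so far: 4)
  step 8: ref 7 -> FAULT, evict 1, frames=[4,7,5] (faults so far: 5)
  step 9: ref 7 -> HIT, frames=[4,7,5] (faults so far: 5)
  step 10: ref 3 -> FAULT, evict 5, frames=[4,7,3] (faults so far: 6)
  step 11: ref 5 -> FAULT, evict 4, frames=[5,7,3] (faults so far: 7)
  step 12: ref 3 -> HIT, frames=[5,7,3] (faults so far: 7)
  step 13: ref 3 -> HIT, frames=[5,7,3] (faults so far: 7)
  step 14: ref 5 -> HIT, frames=[5,7,3] (faults so far: 7)
  FIFO total faults: 7
--- LRU ---
  step 0: ref 3 -> FAULT, frames=[3,-,-] (faults so far: 1)
  step 1: ref 1 -> FAULT, frames=[3,1,-] (faults so far: 2)
  step 2: ref 5 -> FAULT, frames=[3,1,5] (faults so far: 3)
  step 3: ref 3 -> HIT, frames=[3,1,5] (faults so far: 3)
  step 4: ref 1 -> HIT, frames=[3,1,5] (faults so far: 3)
  step 5: ref 1 -> HIT, frames=[3,1,5] (faults so far: 3)
  step 6: ref 4 -> FAULT, evict 5, frames=[3,1,4] (faults so far: 4)
  step 7: ref 5 -> FAULT, evict 3, frames=[5,1,4] (faults so far: 5)
  step 8: ref 7 -> FAULT, evict 1, frames=[5,7,4] (faults so far: 6)
  step 9: ref 7 -> HIT, frames=[5,7,4] (faults so far: 6)
  step 10: ref 3 -> FAULT, evict 4, frames=[5,7,3] (faults so far: 7)
  step 11: ref 5 -> HIT, frames=[5,7,3] (faults so far: 7)
  step 12: ref 3 -> HIT, frames=[5,7,3] (faults so far: 7)
  step 13: ref 3 -> HIT, frames=[5,7,3] (faults so far: 7)
  step 14: ref 5 -> HIT, frames=[5,7,3] (faults so far: 7)
  LRU total faults: 7
--- Optimal ---
  step 0: ref 3 -> FAULT, frames=[3,-,-] (faults so far: 1)
  step 1: ref 1 -> FAULT, frames=[3,1,-] (faults so far: 2)
  step 2: ref 5 -> FAULT, frames=[3,1,5] (faults so far: 3)
  step 3: ref 3 -> HIT, frames=[3,1,5] (faults so far: 3)
  step 4: ref 1 -> HIT, frames=[3,1,5] (faults so far: 3)
  step 5: ref 1 -> HIT, frames=[3,1,5] (faults so far: 3)
  step 6: ref 4 -> FAULT, evict 1, frames=[3,4,5] (faults so far: 4)
  step 7: ref 5 -> HIT, frames=[3,4,5] (faults so far: 4)
  step 8: ref 7 -> FAULT, evict 4, frames=[3,7,5] (faults so far: 5)
  step 9: ref 7 -> HIT, frames=[3,7,5] (faults so far: 5)
  step 10: ref 3 -> HIT, frames=[3,7,5] (faults so far: 5)
  step 11: ref 5 -> HIT, frames=[3,7,5] (faults so far: 5)
  step 12: ref 3 -> HIT, frames=[3,7,5] (faults so far: 5)
  step 13: ref 3 -> HIT, frames=[3,7,5] (faults so far: 5)
  step 14: ref 5 -> HIT, frames=[3,7,5] (faults so far: 5)
  Optimal total faults: 5

Answer: 7 7 5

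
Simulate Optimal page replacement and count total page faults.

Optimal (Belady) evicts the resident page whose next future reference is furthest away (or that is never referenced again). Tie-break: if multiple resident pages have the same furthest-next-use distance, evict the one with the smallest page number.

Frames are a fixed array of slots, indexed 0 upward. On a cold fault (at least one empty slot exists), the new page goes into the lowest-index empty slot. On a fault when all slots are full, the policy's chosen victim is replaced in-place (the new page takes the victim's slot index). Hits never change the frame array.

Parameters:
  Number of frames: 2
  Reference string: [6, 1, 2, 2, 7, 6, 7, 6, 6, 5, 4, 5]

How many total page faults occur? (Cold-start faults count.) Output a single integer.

Step 0: ref 6 → FAULT, frames=[6,-]
Step 1: ref 1 → FAULT, frames=[6,1]
Step 2: ref 2 → FAULT (evict 1), frames=[6,2]
Step 3: ref 2 → HIT, frames=[6,2]
Step 4: ref 7 → FAULT (evict 2), frames=[6,7]
Step 5: ref 6 → HIT, frames=[6,7]
Step 6: ref 7 → HIT, frames=[6,7]
Step 7: ref 6 → HIT, frames=[6,7]
Step 8: ref 6 → HIT, frames=[6,7]
Step 9: ref 5 → FAULT (evict 6), frames=[5,7]
Step 10: ref 4 → FAULT (evict 7), frames=[5,4]
Step 11: ref 5 → HIT, frames=[5,4]
Total faults: 6

Answer: 6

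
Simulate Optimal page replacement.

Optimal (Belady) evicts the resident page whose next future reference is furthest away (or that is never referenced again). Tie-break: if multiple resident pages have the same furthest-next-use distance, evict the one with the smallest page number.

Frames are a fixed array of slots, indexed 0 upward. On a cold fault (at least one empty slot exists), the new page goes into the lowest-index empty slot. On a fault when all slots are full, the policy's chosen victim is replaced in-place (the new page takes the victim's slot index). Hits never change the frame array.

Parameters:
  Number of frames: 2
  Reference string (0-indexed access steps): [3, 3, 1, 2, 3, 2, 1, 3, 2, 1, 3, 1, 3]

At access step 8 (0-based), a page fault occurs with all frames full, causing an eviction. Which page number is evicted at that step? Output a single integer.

Step 0: ref 3 -> FAULT, frames=[3,-]
Step 1: ref 3 -> HIT, frames=[3,-]
Step 2: ref 1 -> FAULT, frames=[3,1]
Step 3: ref 2 -> FAULT, evict 1, frames=[3,2]
Step 4: ref 3 -> HIT, frames=[3,2]
Step 5: ref 2 -> HIT, frames=[3,2]
Step 6: ref 1 -> FAULT, evict 2, frames=[3,1]
Step 7: ref 3 -> HIT, frames=[3,1]
Step 8: ref 2 -> FAULT, evict 3, frames=[2,1]
At step 8: evicted page 3

Answer: 3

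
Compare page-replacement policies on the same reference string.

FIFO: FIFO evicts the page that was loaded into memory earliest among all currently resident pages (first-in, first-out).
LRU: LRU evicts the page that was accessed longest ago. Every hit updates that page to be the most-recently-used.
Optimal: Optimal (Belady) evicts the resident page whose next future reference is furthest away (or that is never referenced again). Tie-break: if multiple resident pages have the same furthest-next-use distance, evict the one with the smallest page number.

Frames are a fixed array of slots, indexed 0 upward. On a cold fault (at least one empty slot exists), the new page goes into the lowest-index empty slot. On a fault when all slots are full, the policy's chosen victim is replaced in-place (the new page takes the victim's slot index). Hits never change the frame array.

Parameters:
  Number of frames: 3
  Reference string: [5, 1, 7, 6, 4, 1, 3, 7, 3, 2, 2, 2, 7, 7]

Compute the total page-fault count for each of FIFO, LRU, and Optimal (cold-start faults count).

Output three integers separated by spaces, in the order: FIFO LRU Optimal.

--- FIFO ---
  step 0: ref 5 -> FAULT, frames=[5,-,-] (faults so far: 1)
  step 1: ref 1 -> FAULT, frames=[5,1,-] (faults so far: 2)
  step 2: ref 7 -> FAULT, frames=[5,1,7] (faults so far: 3)
  step 3: ref 6 -> FAULT, evict 5, frames=[6,1,7] (faults so far: 4)
  step 4: ref 4 -> FAULT, evict 1, frames=[6,4,7] (faults so far: 5)
  step 5: ref 1 -> FAULT, evict 7, frames=[6,4,1] (faults so far: 6)
  step 6: ref 3 -> FAULT, evict 6, frames=[3,4,1] (faults so far: 7)
  step 7: ref 7 -> FAULT, evict 4, frames=[3,7,1] (faults so far: 8)
  step 8: ref 3 -> HIT, frames=[3,7,1] (faults so far: 8)
  step 9: ref 2 -> FAULT, evict 1, frames=[3,7,2] (faults so far: 9)
  step 10: ref 2 -> HIT, frames=[3,7,2] (faults so far: 9)
  step 11: ref 2 -> HIT, frames=[3,7,2] (faults so far: 9)
  step 12: ref 7 -> HIT, frames=[3,7,2] (faults so far: 9)
  step 13: ref 7 -> HIT, frames=[3,7,2] (faults so far: 9)
  FIFO total faults: 9
--- LRU ---
  step 0: ref 5 -> FAULT, frames=[5,-,-] (faults so far: 1)
  step 1: ref 1 -> FAULT, frames=[5,1,-] (faults so far: 2)
  step 2: ref 7 -> FAULT, frames=[5,1,7] (faults so far: 3)
  step 3: ref 6 -> FAULT, evict 5, frames=[6,1,7] (faults so far: 4)
  step 4: ref 4 -> FAULT, evict 1, frames=[6,4,7] (faults so far: 5)
  step 5: ref 1 -> FAULT, evict 7, frames=[6,4,1] (faults so far: 6)
  step 6: ref 3 -> FAULT, evict 6, frames=[3,4,1] (faults so far: 7)
  step 7: ref 7 -> FAULT, evict 4, frames=[3,7,1] (faults so far: 8)
  step 8: ref 3 -> HIT, frames=[3,7,1] (faults so far: 8)
  step 9: ref 2 -> FAULT, evict 1, frames=[3,7,2] (faults so far: 9)
  step 10: ref 2 -> HIT, frames=[3,7,2] (faults so far: 9)
  step 11: ref 2 -> HIT, frames=[3,7,2] (faults so far: 9)
  step 12: ref 7 -> HIT, frames=[3,7,2] (faults so far: 9)
  step 13: ref 7 -> HIT, frames=[3,7,2] (faults so far: 9)
  LRU total faults: 9
--- Optimal ---
  step 0: ref 5 -> FAULT, frames=[5,-,-] (faults so far: 1)
  step 1: ref 1 -> FAULT, frames=[5,1,-] (faults so far: 2)
  step 2: ref 7 -> FAULT, frames=[5,1,7] (faults so far: 3)
  step 3: ref 6 -> FAULT, evict 5, frames=[6,1,7] (faults so far: 4)
  step 4: ref 4 -> FAULT, evict 6, frames=[4,1,7] (faults so far: 5)
  step 5: ref 1 -> HIT, frames=[4,1,7] (faults so far: 5)
  step 6: ref 3 -> FAULT, evict 1, frames=[4,3,7] (faults so far: 6)
  step 7: ref 7 -> HIT, frames=[4,3,7] (faults so far: 6)
  step 8: ref 3 -> HIT, frames=[4,3,7] (faults so far: 6)
  step 9: ref 2 -> FAULT, evict 3, frames=[4,2,7] (faults so far: 7)
  step 10: ref 2 -> HIT, frames=[4,2,7] (faults so far: 7)
  step 11: ref 2 -> HIT, frames=[4,2,7] (faults so far: 7)
  step 12: ref 7 -> HIT, frames=[4,2,7] (faults so far: 7)
  step 13: ref 7 -> HIT, frames=[4,2,7] (faults so far: 7)
  Optimal total faults: 7

Answer: 9 9 7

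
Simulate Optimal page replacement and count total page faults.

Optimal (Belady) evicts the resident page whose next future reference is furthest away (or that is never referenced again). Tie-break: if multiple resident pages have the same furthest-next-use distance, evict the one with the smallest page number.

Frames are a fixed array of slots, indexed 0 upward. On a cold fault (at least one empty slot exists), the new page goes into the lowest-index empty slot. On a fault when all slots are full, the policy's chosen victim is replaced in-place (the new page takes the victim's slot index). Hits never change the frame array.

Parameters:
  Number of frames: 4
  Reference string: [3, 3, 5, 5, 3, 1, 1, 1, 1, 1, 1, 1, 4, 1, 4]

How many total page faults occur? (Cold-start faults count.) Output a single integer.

Step 0: ref 3 → FAULT, frames=[3,-,-,-]
Step 1: ref 3 → HIT, frames=[3,-,-,-]
Step 2: ref 5 → FAULT, frames=[3,5,-,-]
Step 3: ref 5 → HIT, frames=[3,5,-,-]
Step 4: ref 3 → HIT, frames=[3,5,-,-]
Step 5: ref 1 → FAULT, frames=[3,5,1,-]
Step 6: ref 1 → HIT, frames=[3,5,1,-]
Step 7: ref 1 → HIT, frames=[3,5,1,-]
Step 8: ref 1 → HIT, frames=[3,5,1,-]
Step 9: ref 1 → HIT, frames=[3,5,1,-]
Step 10: ref 1 → HIT, frames=[3,5,1,-]
Step 11: ref 1 → HIT, frames=[3,5,1,-]
Step 12: ref 4 → FAULT, frames=[3,5,1,4]
Step 13: ref 1 → HIT, frames=[3,5,1,4]
Step 14: ref 4 → HIT, frames=[3,5,1,4]
Total faults: 4

Answer: 4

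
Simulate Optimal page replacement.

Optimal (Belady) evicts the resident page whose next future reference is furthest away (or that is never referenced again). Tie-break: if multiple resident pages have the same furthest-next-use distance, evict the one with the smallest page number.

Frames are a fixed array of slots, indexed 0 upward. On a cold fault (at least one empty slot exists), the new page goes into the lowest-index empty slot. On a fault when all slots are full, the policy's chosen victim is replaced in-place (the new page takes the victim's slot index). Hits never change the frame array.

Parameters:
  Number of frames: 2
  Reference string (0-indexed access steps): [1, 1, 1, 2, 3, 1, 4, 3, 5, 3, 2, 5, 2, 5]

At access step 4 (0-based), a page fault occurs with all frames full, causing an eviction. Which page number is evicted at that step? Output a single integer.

Answer: 2

Derivation:
Step 0: ref 1 -> FAULT, frames=[1,-]
Step 1: ref 1 -> HIT, frames=[1,-]
Step 2: ref 1 -> HIT, frames=[1,-]
Step 3: ref 2 -> FAULT, frames=[1,2]
Step 4: ref 3 -> FAULT, evict 2, frames=[1,3]
At step 4: evicted page 2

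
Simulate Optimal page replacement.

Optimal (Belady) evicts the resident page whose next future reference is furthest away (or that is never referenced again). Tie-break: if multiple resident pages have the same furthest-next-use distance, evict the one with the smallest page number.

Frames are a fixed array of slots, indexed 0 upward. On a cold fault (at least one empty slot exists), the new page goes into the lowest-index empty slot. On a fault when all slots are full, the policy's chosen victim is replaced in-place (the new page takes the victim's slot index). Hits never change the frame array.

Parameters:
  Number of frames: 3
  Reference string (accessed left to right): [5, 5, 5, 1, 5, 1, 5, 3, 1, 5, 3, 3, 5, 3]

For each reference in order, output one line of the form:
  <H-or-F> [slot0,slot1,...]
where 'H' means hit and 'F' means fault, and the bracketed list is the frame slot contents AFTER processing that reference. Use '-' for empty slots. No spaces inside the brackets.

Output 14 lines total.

F [5,-,-]
H [5,-,-]
H [5,-,-]
F [5,1,-]
H [5,1,-]
H [5,1,-]
H [5,1,-]
F [5,1,3]
H [5,1,3]
H [5,1,3]
H [5,1,3]
H [5,1,3]
H [5,1,3]
H [5,1,3]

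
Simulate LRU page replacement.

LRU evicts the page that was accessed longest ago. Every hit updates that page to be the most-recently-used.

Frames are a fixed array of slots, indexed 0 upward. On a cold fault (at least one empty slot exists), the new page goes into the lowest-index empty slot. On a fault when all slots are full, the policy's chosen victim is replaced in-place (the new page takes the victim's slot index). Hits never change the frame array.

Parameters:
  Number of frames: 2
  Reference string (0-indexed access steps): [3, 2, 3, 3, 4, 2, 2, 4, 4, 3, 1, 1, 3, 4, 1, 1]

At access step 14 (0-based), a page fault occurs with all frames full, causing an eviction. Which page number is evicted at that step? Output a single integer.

Answer: 3

Derivation:
Step 0: ref 3 -> FAULT, frames=[3,-]
Step 1: ref 2 -> FAULT, frames=[3,2]
Step 2: ref 3 -> HIT, frames=[3,2]
Step 3: ref 3 -> HIT, frames=[3,2]
Step 4: ref 4 -> FAULT, evict 2, frames=[3,4]
Step 5: ref 2 -> FAULT, evict 3, frames=[2,4]
Step 6: ref 2 -> HIT, frames=[2,4]
Step 7: ref 4 -> HIT, frames=[2,4]
Step 8: ref 4 -> HIT, frames=[2,4]
Step 9: ref 3 -> FAULT, evict 2, frames=[3,4]
Step 10: ref 1 -> FAULT, evict 4, frames=[3,1]
Step 11: ref 1 -> HIT, frames=[3,1]
Step 12: ref 3 -> HIT, frames=[3,1]
Step 13: ref 4 -> FAULT, evict 1, frames=[3,4]
Step 14: ref 1 -> FAULT, evict 3, frames=[1,4]
At step 14: evicted page 3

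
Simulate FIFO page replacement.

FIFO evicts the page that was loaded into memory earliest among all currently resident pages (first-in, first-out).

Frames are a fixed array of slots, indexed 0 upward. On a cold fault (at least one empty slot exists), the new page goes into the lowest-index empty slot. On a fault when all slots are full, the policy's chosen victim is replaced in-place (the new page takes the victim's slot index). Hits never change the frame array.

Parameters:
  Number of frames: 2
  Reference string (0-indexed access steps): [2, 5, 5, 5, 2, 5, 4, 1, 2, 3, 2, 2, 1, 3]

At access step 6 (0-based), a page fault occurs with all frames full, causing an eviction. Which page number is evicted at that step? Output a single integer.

Step 0: ref 2 -> FAULT, frames=[2,-]
Step 1: ref 5 -> FAULT, frames=[2,5]
Step 2: ref 5 -> HIT, frames=[2,5]
Step 3: ref 5 -> HIT, frames=[2,5]
Step 4: ref 2 -> HIT, frames=[2,5]
Step 5: ref 5 -> HIT, frames=[2,5]
Step 6: ref 4 -> FAULT, evict 2, frames=[4,5]
At step 6: evicted page 2

Answer: 2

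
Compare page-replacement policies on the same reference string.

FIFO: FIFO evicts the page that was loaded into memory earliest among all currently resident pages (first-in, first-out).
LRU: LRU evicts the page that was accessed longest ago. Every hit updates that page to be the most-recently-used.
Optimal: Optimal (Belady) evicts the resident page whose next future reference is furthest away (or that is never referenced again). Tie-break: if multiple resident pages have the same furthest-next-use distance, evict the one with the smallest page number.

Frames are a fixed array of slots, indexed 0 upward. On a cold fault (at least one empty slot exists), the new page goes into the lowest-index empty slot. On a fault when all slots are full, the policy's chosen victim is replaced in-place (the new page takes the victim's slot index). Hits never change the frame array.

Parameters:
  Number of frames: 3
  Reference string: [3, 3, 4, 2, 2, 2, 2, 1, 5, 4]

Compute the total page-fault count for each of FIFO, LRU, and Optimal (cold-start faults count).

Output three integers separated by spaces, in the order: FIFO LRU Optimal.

Answer: 6 6 5

Derivation:
--- FIFO ---
  step 0: ref 3 -> FAULT, frames=[3,-,-] (faults so far: 1)
  step 1: ref 3 -> HIT, frames=[3,-,-] (faults so far: 1)
  step 2: ref 4 -> FAULT, frames=[3,4,-] (faults so far: 2)
  step 3: ref 2 -> FAULT, frames=[3,4,2] (faults so far: 3)
  step 4: ref 2 -> HIT, frames=[3,4,2] (faults so far: 3)
  step 5: ref 2 -> HIT, frames=[3,4,2] (faults so far: 3)
  step 6: ref 2 -> HIT, frames=[3,4,2] (faults so far: 3)
  step 7: ref 1 -> FAULT, evict 3, frames=[1,4,2] (faults so far: 4)
  step 8: ref 5 -> FAULT, evict 4, frames=[1,5,2] (faults so far: 5)
  step 9: ref 4 -> FAULT, evict 2, frames=[1,5,4] (faults so far: 6)
  FIFO total faults: 6
--- LRU ---
  step 0: ref 3 -> FAULT, frames=[3,-,-] (faults so far: 1)
  step 1: ref 3 -> HIT, frames=[3,-,-] (faults so far: 1)
  step 2: ref 4 -> FAULT, frames=[3,4,-] (faults so far: 2)
  step 3: ref 2 -> FAULT, frames=[3,4,2] (faults so far: 3)
  step 4: ref 2 -> HIT, frames=[3,4,2] (faults so far: 3)
  step 5: ref 2 -> HIT, frames=[3,4,2] (faults so far: 3)
  step 6: ref 2 -> HIT, frames=[3,4,2] (faults so far: 3)
  step 7: ref 1 -> FAULT, evict 3, frames=[1,4,2] (faults so far: 4)
  step 8: ref 5 -> FAULT, evict 4, frames=[1,5,2] (faults so far: 5)
  step 9: ref 4 -> FAULT, evict 2, frames=[1,5,4] (faults so far: 6)
  LRU total faults: 6
--- Optimal ---
  step 0: ref 3 -> FAULT, frames=[3,-,-] (faults so far: 1)
  step 1: ref 3 -> HIT, frames=[3,-,-] (faults so far: 1)
  step 2: ref 4 -> FAULT, frames=[3,4,-] (faults so far: 2)
  step 3: ref 2 -> FAULT, frames=[3,4,2] (faults so far: 3)
  step 4: ref 2 -> HIT, frames=[3,4,2] (faults so far: 3)
  step 5: ref 2 -> HIT, frames=[3,4,2] (faults so far: 3)
  step 6: ref 2 -> HIT, frames=[3,4,2] (faults so far: 3)
  step 7: ref 1 -> FAULT, evict 2, frames=[3,4,1] (faults so far: 4)
  step 8: ref 5 -> FAULT, evict 1, frames=[3,4,5] (faults so far: 5)
  step 9: ref 4 -> HIT, frames=[3,4,5] (faults so far: 5)
  Optimal total faults: 5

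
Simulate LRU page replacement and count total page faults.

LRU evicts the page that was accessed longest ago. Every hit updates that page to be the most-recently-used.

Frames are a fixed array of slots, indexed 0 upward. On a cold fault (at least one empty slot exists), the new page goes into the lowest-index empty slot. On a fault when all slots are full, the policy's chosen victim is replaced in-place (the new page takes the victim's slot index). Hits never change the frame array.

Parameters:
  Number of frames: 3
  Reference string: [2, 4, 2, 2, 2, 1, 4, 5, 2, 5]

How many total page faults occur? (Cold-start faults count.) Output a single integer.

Answer: 5

Derivation:
Step 0: ref 2 → FAULT, frames=[2,-,-]
Step 1: ref 4 → FAULT, frames=[2,4,-]
Step 2: ref 2 → HIT, frames=[2,4,-]
Step 3: ref 2 → HIT, frames=[2,4,-]
Step 4: ref 2 → HIT, frames=[2,4,-]
Step 5: ref 1 → FAULT, frames=[2,4,1]
Step 6: ref 4 → HIT, frames=[2,4,1]
Step 7: ref 5 → FAULT (evict 2), frames=[5,4,1]
Step 8: ref 2 → FAULT (evict 1), frames=[5,4,2]
Step 9: ref 5 → HIT, frames=[5,4,2]
Total faults: 5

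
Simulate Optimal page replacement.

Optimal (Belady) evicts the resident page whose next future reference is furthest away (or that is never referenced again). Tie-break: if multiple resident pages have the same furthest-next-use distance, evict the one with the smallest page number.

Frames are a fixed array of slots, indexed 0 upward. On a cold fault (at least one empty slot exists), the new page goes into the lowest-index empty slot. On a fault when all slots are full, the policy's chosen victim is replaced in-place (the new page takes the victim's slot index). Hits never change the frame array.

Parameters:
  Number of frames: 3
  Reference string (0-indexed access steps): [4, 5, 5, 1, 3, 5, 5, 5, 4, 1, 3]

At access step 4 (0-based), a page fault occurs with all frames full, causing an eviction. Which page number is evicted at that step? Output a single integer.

Step 0: ref 4 -> FAULT, frames=[4,-,-]
Step 1: ref 5 -> FAULT, frames=[4,5,-]
Step 2: ref 5 -> HIT, frames=[4,5,-]
Step 3: ref 1 -> FAULT, frames=[4,5,1]
Step 4: ref 3 -> FAULT, evict 1, frames=[4,5,3]
At step 4: evicted page 1

Answer: 1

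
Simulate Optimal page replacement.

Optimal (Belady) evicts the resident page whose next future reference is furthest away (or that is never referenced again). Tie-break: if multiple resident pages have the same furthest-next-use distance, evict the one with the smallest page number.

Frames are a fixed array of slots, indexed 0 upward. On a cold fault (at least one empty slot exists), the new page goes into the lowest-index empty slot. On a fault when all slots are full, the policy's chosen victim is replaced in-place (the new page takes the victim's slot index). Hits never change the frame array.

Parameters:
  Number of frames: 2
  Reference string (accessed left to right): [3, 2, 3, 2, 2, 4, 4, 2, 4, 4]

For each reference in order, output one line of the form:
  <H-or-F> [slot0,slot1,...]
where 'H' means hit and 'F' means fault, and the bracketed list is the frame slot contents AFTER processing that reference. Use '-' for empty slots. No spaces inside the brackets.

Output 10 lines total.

F [3,-]
F [3,2]
H [3,2]
H [3,2]
H [3,2]
F [4,2]
H [4,2]
H [4,2]
H [4,2]
H [4,2]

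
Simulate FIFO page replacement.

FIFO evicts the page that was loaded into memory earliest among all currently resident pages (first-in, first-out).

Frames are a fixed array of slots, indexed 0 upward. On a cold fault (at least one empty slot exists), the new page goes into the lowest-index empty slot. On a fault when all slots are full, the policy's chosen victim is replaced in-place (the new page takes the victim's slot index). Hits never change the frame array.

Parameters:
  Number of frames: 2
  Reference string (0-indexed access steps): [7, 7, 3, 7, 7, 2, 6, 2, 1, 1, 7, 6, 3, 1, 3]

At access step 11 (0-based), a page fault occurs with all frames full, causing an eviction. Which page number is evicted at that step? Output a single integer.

Step 0: ref 7 -> FAULT, frames=[7,-]
Step 1: ref 7 -> HIT, frames=[7,-]
Step 2: ref 3 -> FAULT, frames=[7,3]
Step 3: ref 7 -> HIT, frames=[7,3]
Step 4: ref 7 -> HIT, frames=[7,3]
Step 5: ref 2 -> FAULT, evict 7, frames=[2,3]
Step 6: ref 6 -> FAULT, evict 3, frames=[2,6]
Step 7: ref 2 -> HIT, frames=[2,6]
Step 8: ref 1 -> FAULT, evict 2, frames=[1,6]
Step 9: ref 1 -> HIT, frames=[1,6]
Step 10: ref 7 -> FAULT, evict 6, frames=[1,7]
Step 11: ref 6 -> FAULT, evict 1, frames=[6,7]
At step 11: evicted page 1

Answer: 1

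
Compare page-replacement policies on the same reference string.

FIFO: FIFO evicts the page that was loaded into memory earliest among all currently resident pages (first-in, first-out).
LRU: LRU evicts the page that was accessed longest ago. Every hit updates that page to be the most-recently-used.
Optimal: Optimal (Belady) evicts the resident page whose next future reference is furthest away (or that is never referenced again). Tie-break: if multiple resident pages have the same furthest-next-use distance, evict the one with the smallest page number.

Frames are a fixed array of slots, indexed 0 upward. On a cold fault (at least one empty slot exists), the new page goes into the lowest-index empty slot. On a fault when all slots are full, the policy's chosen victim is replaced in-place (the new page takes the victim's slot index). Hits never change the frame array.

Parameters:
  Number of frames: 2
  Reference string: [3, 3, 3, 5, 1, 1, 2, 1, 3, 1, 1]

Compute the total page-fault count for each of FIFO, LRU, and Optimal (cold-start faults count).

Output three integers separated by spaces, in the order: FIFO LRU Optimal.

--- FIFO ---
  step 0: ref 3 -> FAULT, frames=[3,-] (faults so far: 1)
  step 1: ref 3 -> HIT, frames=[3,-] (faults so far: 1)
  step 2: ref 3 -> HIT, frames=[3,-] (faults so far: 1)
  step 3: ref 5 -> FAULT, frames=[3,5] (faults so far: 2)
  step 4: ref 1 -> FAULT, evict 3, frames=[1,5] (faults so far: 3)
  step 5: ref 1 -> HIT, frames=[1,5] (faults so far: 3)
  step 6: ref 2 -> FAULT, evict 5, frames=[1,2] (faults so far: 4)
  step 7: ref 1 -> HIT, frames=[1,2] (faults so far: 4)
  step 8: ref 3 -> FAULT, evict 1, frames=[3,2] (faults so far: 5)
  step 9: ref 1 -> FAULT, evict 2, frames=[3,1] (faults so far: 6)
  step 10: ref 1 -> HIT, frames=[3,1] (faults so far: 6)
  FIFO total faults: 6
--- LRU ---
  step 0: ref 3 -> FAULT, frames=[3,-] (faults so far: 1)
  step 1: ref 3 -> HIT, frames=[3,-] (faults so far: 1)
  step 2: ref 3 -> HIT, frames=[3,-] (faults so far: 1)
  step 3: ref 5 -> FAULT, frames=[3,5] (faults so far: 2)
  step 4: ref 1 -> FAULT, evict 3, frames=[1,5] (faults so far: 3)
  step 5: ref 1 -> HIT, frames=[1,5] (faults so far: 3)
  step 6: ref 2 -> FAULT, evict 5, frames=[1,2] (faults so far: 4)
  step 7: ref 1 -> HIT, frames=[1,2] (faults so far: 4)
  step 8: ref 3 -> FAULT, evict 2, frames=[1,3] (faults so far: 5)
  step 9: ref 1 -> HIT, frames=[1,3] (faults so far: 5)
  step 10: ref 1 -> HIT, frames=[1,3] (faults so far: 5)
  LRU total faults: 5
--- Optimal ---
  step 0: ref 3 -> FAULT, frames=[3,-] (faults so far: 1)
  step 1: ref 3 -> HIT, frames=[3,-] (faults so far: 1)
  step 2: ref 3 -> HIT, frames=[3,-] (faults so far: 1)
  step 3: ref 5 -> FAULT, frames=[3,5] (faults so far: 2)
  step 4: ref 1 -> FAULT, evict 5, frames=[3,1] (faults so far: 3)
  step 5: ref 1 -> HIT, frames=[3,1] (faults so far: 3)
  step 6: ref 2 -> FAULT, evict 3, frames=[2,1] (faults so far: 4)
  step 7: ref 1 -> HIT, frames=[2,1] (faults so far: 4)
  step 8: ref 3 -> FAULT, evict 2, frames=[3,1] (faults so far: 5)
  step 9: ref 1 -> HIT, frames=[3,1] (faults so far: 5)
  step 10: ref 1 -> HIT, frames=[3,1] (faults so far: 5)
  Optimal total faults: 5

Answer: 6 5 5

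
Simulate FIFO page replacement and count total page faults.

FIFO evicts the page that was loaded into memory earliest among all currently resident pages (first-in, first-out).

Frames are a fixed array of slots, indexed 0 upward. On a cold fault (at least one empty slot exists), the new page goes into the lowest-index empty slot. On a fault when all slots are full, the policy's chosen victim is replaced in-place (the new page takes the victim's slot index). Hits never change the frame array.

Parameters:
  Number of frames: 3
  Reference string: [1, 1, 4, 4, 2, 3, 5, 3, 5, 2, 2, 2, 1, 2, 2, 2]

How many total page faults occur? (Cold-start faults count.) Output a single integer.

Step 0: ref 1 → FAULT, frames=[1,-,-]
Step 1: ref 1 → HIT, frames=[1,-,-]
Step 2: ref 4 → FAULT, frames=[1,4,-]
Step 3: ref 4 → HIT, frames=[1,4,-]
Step 4: ref 2 → FAULT, frames=[1,4,2]
Step 5: ref 3 → FAULT (evict 1), frames=[3,4,2]
Step 6: ref 5 → FAULT (evict 4), frames=[3,5,2]
Step 7: ref 3 → HIT, frames=[3,5,2]
Step 8: ref 5 → HIT, frames=[3,5,2]
Step 9: ref 2 → HIT, frames=[3,5,2]
Step 10: ref 2 → HIT, frames=[3,5,2]
Step 11: ref 2 → HIT, frames=[3,5,2]
Step 12: ref 1 → FAULT (evict 2), frames=[3,5,1]
Step 13: ref 2 → FAULT (evict 3), frames=[2,5,1]
Step 14: ref 2 → HIT, frames=[2,5,1]
Step 15: ref 2 → HIT, frames=[2,5,1]
Total faults: 7

Answer: 7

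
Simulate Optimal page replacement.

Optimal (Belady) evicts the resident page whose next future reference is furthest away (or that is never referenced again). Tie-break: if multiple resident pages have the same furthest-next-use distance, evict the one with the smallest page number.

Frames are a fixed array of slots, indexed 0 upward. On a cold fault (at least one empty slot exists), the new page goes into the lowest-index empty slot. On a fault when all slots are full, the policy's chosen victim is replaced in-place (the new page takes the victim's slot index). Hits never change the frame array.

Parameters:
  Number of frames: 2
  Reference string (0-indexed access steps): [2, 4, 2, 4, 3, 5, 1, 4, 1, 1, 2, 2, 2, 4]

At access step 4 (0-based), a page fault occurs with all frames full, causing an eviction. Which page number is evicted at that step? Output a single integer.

Answer: 2

Derivation:
Step 0: ref 2 -> FAULT, frames=[2,-]
Step 1: ref 4 -> FAULT, frames=[2,4]
Step 2: ref 2 -> HIT, frames=[2,4]
Step 3: ref 4 -> HIT, frames=[2,4]
Step 4: ref 3 -> FAULT, evict 2, frames=[3,4]
At step 4: evicted page 2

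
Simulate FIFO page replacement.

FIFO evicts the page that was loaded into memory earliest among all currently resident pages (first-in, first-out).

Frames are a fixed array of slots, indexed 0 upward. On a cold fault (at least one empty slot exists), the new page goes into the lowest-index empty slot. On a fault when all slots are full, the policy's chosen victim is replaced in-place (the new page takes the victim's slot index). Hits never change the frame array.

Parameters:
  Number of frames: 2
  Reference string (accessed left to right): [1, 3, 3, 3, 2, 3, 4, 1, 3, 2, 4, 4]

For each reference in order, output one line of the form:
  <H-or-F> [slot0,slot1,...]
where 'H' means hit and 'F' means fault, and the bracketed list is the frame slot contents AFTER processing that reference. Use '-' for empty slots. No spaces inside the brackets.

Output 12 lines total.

F [1,-]
F [1,3]
H [1,3]
H [1,3]
F [2,3]
H [2,3]
F [2,4]
F [1,4]
F [1,3]
F [2,3]
F [2,4]
H [2,4]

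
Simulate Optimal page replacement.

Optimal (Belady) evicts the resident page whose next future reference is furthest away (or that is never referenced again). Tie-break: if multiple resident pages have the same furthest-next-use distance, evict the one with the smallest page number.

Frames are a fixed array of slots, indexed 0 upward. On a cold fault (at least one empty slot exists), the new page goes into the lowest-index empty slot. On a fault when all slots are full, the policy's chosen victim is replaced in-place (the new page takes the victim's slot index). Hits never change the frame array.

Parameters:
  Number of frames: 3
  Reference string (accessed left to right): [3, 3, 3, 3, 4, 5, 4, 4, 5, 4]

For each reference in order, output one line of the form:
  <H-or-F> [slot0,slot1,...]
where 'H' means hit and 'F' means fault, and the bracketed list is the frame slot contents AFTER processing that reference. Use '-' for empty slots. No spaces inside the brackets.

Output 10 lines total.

F [3,-,-]
H [3,-,-]
H [3,-,-]
H [3,-,-]
F [3,4,-]
F [3,4,5]
H [3,4,5]
H [3,4,5]
H [3,4,5]
H [3,4,5]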